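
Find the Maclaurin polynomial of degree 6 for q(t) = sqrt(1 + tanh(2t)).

-721*t^6/720 + 121*t^5/120 + 17*t^4/24 - 5*t^3/6 - t^2/2 + t + 1

Compose series: expand the inner function first, then feed it into the outer expansion.
[t^0] = 1;  [t^1] = 1;  [t^2] = -1/2;  [t^3] = -5/6;  [t^4] = 17/24;  [t^5] = 121/120;  [t^6] = -721/720.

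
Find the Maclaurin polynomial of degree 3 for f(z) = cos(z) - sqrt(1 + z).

-z^3/16 - 3*z^2/8 - z/2

Combine the two series term by term.
f(0) = 0
f′(0) = -1/2
f′′(0) = -3/4
f′′′(0) = -3/8
The Taylor polynomial is Σ f^(k)(0)/k! · z^k.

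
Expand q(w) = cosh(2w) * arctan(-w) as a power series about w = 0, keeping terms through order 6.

-w^5/5 - 5*w^3/3 - w

Take the Cauchy product of the two expansions.
[w^0] = 0;  [w^1] = -1;  [w^2] = 0;  [w^3] = -5/3;  [w^4] = 0;  [w^5] = -1/5;  [w^6] = 0.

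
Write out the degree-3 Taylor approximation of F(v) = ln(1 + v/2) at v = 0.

v^3/24 - v^2/8 + v/2

Compute the successive derivatives at the expansion point and divide by k!.
[v^0] = 0;  [v^1] = 1/2;  [v^2] = -1/8;  [v^3] = 1/24.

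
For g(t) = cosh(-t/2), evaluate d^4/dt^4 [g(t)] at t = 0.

1/16

From the series, [t^4] g = 1/384; multiply by 4! = 24 to get 1/16.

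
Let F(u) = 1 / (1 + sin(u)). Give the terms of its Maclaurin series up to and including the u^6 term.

Expand as Σ (-1)^k u^k with u equal to the inner function's series.
F(0) = 1
F′(0) = -1
F′′(0) = 2
F′′′(0) = -5
F^(4)(0) = 16
F^(5)(0) = -61
F^(6)(0) = 272
Then c_k = F^(k)(0)/k! gives each Taylor coefficient.

17*u^6/45 - 61*u^5/120 + 2*u^4/3 - 5*u^3/6 + u^2 - u + 1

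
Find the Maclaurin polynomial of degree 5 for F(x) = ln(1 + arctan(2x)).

Compose series: expand the inner function first, then feed it into the outer expansion.
F(0) = 0
F′(0) = 2
F′′(0) = -4
F′′′(0) = 0
F^(4)(0) = 32
F^(5)(0) = 256
The Taylor polynomial is Σ F^(k)(0)/k! · x^k.

32*x^5/15 + 4*x^4/3 - 2*x^2 + 2*x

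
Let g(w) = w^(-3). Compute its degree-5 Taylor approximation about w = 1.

-21*(w - 1)^5 + 15*(w - 1)^4 - 10*(w - 1)^3 + 6*(w - 1)^2 - 3*(w - 1) + 1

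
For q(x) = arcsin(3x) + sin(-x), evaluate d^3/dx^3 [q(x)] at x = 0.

Add the two expansions coefficient-wise.
From the series, [x^3] q = 14/3; multiply by 3! = 6 to get 28.

28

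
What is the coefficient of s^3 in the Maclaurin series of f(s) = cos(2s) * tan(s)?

Take the Cauchy product of the two expansions.
f(0) = 0
f′(0) = 1
f′′(0) = 0
f′′′(0) = -10
So c_3 = f′′′(0)/3! = -5/3.

-5/3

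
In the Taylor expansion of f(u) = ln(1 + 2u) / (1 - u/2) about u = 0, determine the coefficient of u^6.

Take the Cauchy product of the two expansions.
f(0) = 0
f′(0) = 2
f′′(0) = -2
f′′′(0) = 13
f^(4)(0) = -70
f^(5)(0) = 593
f^(6)(0) = -5901

-1967/240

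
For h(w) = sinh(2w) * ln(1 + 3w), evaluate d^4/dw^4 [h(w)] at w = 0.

Write out both Maclaurin series and multiply, keeping only the needed powers.
From the series, [w^4] h = 22; multiply by 4! = 24 to get 528.

528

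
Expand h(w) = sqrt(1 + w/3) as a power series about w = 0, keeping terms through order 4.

-5*w^4/10368 + w^3/432 - w^2/72 + w/6 + 1

Apply the Taylor formula c_k = f^(k)(a)/k!.
h(0) = 1
h′(0) = 1/6
h′′(0) = -1/36
h′′′(0) = 1/72
h^(4)(0) = -5/432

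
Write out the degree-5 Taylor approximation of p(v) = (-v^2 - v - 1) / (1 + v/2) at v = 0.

3*v^5/32 - 3*v^4/16 + 3*v^3/8 - 3*v^2/4 - v/2 - 1

Distribute the polynomial across the series and collect like powers.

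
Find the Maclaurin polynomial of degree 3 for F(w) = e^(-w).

-w^3/6 + w^2/2 - w + 1

F(0) = 1
F′(0) = -1
F′′(0) = 1
F′′′(0) = -1
The Taylor polynomial is Σ F^(k)(0)/k! · w^k.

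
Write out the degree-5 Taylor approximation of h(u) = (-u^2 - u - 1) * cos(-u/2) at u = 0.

Multiply each power in the prefactor through the base expansion.
h(0) = -1
h′(0) = -1
h′′(0) = -7/4
h′′′(0) = 3/4
h^(4)(0) = 47/16
h^(5)(0) = -5/16
The Taylor polynomial is Σ h^(k)(0)/k! · u^k.

-u^5/384 + 47*u^4/384 + u^3/8 - 7*u^2/8 - u - 1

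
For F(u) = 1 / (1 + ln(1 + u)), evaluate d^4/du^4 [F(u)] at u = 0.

Expand as Σ (-1)^k u^k with u equal to the inner function's series.
The coefficient of u^4 in the expansion is 11/3, so F^(4)(0) = 4! * (11/3) = 88.

88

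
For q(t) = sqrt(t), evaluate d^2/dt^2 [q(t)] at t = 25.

The coefficient of (t - 25)^2 in the expansion is -1/1000, so q′′(25) = 2! * (-1/1000) = -1/500.

-1/500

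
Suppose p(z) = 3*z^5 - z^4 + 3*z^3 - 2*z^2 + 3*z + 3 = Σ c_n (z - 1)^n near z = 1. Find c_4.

Apply the Taylor formula c_k = f^(k)(a)/k!.
p(1) = 9
p′(1) = 19
p′′(1) = 62
p′′′(1) = 174
p^(4)(1) = 336

14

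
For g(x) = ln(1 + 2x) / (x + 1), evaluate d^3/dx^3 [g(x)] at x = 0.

Expand 1/(denominator) as a geometric series and multiply by the numerator's series.
From the series, [x^3] g = 20/3; multiply by 3! = 6 to get 40.

40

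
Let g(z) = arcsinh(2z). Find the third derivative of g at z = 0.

-8

Apply the Taylor formula c_k = f^(k)(a)/k!.
From the series, [z^3] g = -4/3; multiply by 3! = 6 to get -8.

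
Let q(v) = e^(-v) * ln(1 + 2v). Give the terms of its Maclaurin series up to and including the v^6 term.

Write out both Maclaurin series and multiply, keeping only the needed powers.
[v^0] = 0;  [v^1] = 2;  [v^2] = -4;  [v^3] = 17/3;  [v^4] = -8;  [v^5] = 243/20;  [v^6] = -353/18.

-353*v^6/18 + 243*v^5/20 - 8*v^4 + 17*v^3/3 - 4*v^2 + 2*v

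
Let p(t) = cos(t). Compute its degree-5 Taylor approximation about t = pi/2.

Apply the Taylor formula c_k = f^(k)(a)/k!.
[(t - pi/2)^0] = 0;  [(t - pi/2)^1] = -1;  [(t - pi/2)^2] = 0;  [(t - pi/2)^3] = 1/6;  [(t - pi/2)^4] = 0;  [(t - pi/2)^5] = -1/120.

-(t - pi/2)^5/120 + (t - pi/2)^3/6 - (t - pi/2)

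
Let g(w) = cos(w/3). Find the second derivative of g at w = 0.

-1/9

From the series, [w^2] g = -1/18; multiply by 2! = 2 to get -1/9.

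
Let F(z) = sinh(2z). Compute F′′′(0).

8

Differentiate repeatedly and evaluate at the center.
From the series, [z^3] F = 4/3; multiply by 3! = 6 to get 8.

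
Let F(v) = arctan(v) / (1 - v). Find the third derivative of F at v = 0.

Multiply the two series term by term and collect like powers.
From the series, [v^3] F = 2/3; multiply by 3! = 6 to get 4.

4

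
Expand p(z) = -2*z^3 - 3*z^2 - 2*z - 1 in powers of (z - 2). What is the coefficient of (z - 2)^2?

-15

[(z - 2)^0] = -33;  [(z - 2)^1] = -38;  [(z - 2)^2] = -15.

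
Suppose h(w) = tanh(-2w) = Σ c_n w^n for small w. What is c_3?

8/3

Apply the Taylor formula c_k = f^(k)(a)/k!.
[w^0] = 0;  [w^1] = -2;  [w^2] = 0;  [w^3] = 8/3.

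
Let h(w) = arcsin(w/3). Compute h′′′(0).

1/27

The coefficient of w^3 in the expansion is 1/162, so h′′′(0) = 3! * (1/162) = 1/27.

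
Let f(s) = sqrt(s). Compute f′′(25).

-1/500

From the series, [(s - 25)^2] f = -1/1000; multiply by 2! = 2 to get -1/500.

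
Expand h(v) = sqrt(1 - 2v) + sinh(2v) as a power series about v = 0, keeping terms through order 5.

-73*v^5/120 - 5*v^4/8 + 5*v^3/6 - v^2/2 + v + 1

Combine the two series term by term.
h(0) = 1
h′(0) = 1
h′′(0) = -1
h′′′(0) = 5
h^(4)(0) = -15
h^(5)(0) = -73
The Taylor polynomial is Σ h^(k)(0)/k! · v^k.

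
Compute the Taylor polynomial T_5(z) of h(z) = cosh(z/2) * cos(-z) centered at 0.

-7*z^4/384 - 3*z^2/8 + 1

Take the Cauchy product of the two expansions.
h(0) = 1
h′(0) = 0
h′′(0) = -3/4
h′′′(0) = 0
h^(4)(0) = -7/16
h^(5)(0) = 0
Then c_k = h^(k)(0)/k! gives each Taylor coefficient.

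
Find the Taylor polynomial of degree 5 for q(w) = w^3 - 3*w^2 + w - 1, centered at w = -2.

(w + 2)^3 - 9*(w + 2)^2 + 25*(w + 2) - 23

Apply the Taylor formula c_k = f^(k)(a)/k!.
q(-2) = -23
q′(-2) = 25
q′′(-2) = -18
q′′′(-2) = 6
q^(4)(-2) = 0
q^(5)(-2) = 0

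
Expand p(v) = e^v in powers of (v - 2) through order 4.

(v - 2)^4*e^(2)/24 + (v - 2)^3*e^(2)/6 + (v - 2)^2*e^(2)/2 + (v - 2)*e^(2) + e^(2)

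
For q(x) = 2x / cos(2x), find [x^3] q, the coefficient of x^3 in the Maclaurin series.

Invert the denominator's series and multiply.
q(0) = 0
q′(0) = 2
q′′(0) = 0
q′′′(0) = 24
So c_3 = q′′′(0)/3! = 4.

4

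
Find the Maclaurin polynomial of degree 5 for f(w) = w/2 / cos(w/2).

Write the quotient as an unknown series and match coefficients against numerator = denominator · series.
f(0) = 0
f′(0) = 1/2
f′′(0) = 0
f′′′(0) = 3/8
f^(4)(0) = 0
f^(5)(0) = 25/32

5*w^5/768 + w^3/16 + w/2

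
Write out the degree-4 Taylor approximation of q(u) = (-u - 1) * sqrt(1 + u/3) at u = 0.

Multiply each power in the prefactor through the base expansion.

-19*u^4/10368 + 5*u^3/432 - 11*u^2/72 - 7*u/6 - 1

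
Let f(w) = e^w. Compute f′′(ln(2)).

2

The coefficient of (w - ln(2))^2 in the expansion is 1, so f′′(ln(2)) = 2! * (1) = 2.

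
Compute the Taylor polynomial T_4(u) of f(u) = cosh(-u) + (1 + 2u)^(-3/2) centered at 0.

473*u^4/12 - 35*u^3/2 + 8*u^2 - 3*u + 2

Expand each term separately and add.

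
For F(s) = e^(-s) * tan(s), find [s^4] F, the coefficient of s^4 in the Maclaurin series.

-1/2

Expand each factor separately, then convolve coefficients.
F(0) = 0
F′(0) = 1
F′′(0) = -2
F′′′(0) = 5
F^(4)(0) = -12
So c_4 = F^(4)(0)/4! = -1/2.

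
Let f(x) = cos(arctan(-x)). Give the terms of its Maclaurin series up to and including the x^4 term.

Compose series: expand the inner function first, then feed it into the outer expansion.

3*x^4/8 - x^2/2 + 1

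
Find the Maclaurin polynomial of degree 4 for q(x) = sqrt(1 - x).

Use the known series and substitute for the argument.
q(0) = 1
q′(0) = -1/2
q′′(0) = -1/4
q′′′(0) = -3/8
q^(4)(0) = -15/16

-5*x^4/128 - x^3/16 - x^2/8 - x/2 + 1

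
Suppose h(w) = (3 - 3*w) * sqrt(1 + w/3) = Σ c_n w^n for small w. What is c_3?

7/144

Shift and add copies of the series according to the polynomial's terms.
h(0) = 3
h′(0) = -5/2
h′′(0) = -13/12
h′′′(0) = 7/24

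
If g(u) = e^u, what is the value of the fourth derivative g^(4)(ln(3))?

From the series, [(u - ln(3))^4] g = 1/8; multiply by 4! = 24 to get 3.

3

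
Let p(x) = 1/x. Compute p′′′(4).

From the series, [(x - 4)^3] p = -1/256; multiply by 3! = 6 to get -3/128.

-3/128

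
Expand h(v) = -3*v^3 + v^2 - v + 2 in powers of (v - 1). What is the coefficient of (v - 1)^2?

[(v - 1)^0] = -1;  [(v - 1)^1] = -8;  [(v - 1)^2] = -8.

-8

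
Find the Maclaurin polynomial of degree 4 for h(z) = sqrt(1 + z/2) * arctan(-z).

Write out both Maclaurin series and multiply, keeping only the needed powers.
h(0) = 0
h′(0) = -1
h′′(0) = -1/2
h′′′(0) = 35/16
h^(4)(0) = 29/16
The Taylor polynomial is Σ h^(k)(0)/k! · z^k.

29*z^4/384 + 35*z^3/96 - z^2/4 - z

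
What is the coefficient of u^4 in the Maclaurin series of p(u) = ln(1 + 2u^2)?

[u^0] = 0;  [u^1] = 0;  [u^2] = 2;  [u^3] = 0;  [u^4] = -2.

-2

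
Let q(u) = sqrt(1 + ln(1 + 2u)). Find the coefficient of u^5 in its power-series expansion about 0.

Compose series: expand the inner function first, then feed it into the outer expansion.
q(0) = 1
q′(0) = 1
q′′(0) = -3
q′′′(0) = 17
q^(4)(0) = -143
q^(5)(0) = 1609
So c_5 = q^(5)(0)/5! = 1609/120.

1609/120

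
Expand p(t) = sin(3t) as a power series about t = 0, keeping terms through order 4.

[t^0] = 0;  [t^1] = 3;  [t^2] = 0;  [t^3] = -9/2;  [t^4] = 0.

-9*t^3/2 + 3*t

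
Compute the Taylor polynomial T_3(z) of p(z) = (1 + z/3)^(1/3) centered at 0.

Apply the Taylor formula c_k = f^(k)(a)/k!.

5*z^3/2187 - z^2/81 + z/9 + 1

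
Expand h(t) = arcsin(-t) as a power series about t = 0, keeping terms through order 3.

-t^3/6 - t

h(0) = 0
h′(0) = -1
h′′(0) = 0
h′′′(0) = -1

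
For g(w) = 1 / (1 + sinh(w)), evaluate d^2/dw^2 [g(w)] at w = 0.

2

Expand as Σ (-1)^k u^k with u equal to the inner function's series.
The coefficient of w^2 in the expansion is 1, so g′′(0) = 2! * (1) = 2.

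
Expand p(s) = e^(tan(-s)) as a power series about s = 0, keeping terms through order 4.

3*s^4/8 - s^3/2 + s^2/2 - s + 1

Compose series: expand the inner function first, then feed it into the outer expansion.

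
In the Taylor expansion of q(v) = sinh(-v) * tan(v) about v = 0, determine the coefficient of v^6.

-71/360

Take the Cauchy product of the two expansions.
q(0) = 0
q′(0) = 0
q′′(0) = -2
q′′′(0) = 0
q^(4)(0) = -12
q^(5)(0) = 0
q^(6)(0) = -142
So c_6 = q^(6)(0)/6! = -71/360.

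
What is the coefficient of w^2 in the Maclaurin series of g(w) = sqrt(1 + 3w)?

[w^0] = 1;  [w^1] = 3/2;  [w^2] = -9/8.

-9/8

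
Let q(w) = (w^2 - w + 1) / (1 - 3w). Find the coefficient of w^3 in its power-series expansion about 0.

21

Shift and add copies of the series according to the polynomial's terms.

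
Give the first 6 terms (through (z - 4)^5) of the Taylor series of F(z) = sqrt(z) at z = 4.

7*(z - 4)^5/131072 - 5*(z - 4)^4/16384 + (z - 4)^3/512 - (z - 4)^2/64 + (z - 4)/4 + 2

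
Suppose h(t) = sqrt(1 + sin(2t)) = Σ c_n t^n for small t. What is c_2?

Plug the Maclaurin series of the inner function into that of the outer and collect terms.
So c_2 = h′′(0)/2! = -1/2.

-1/2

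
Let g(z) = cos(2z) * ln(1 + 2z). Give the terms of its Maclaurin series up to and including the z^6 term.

-4*z^6 + 12*z^5/5 - 4*z^3/3 - 2*z^2 + 2*z

Take the Cauchy product of the two expansions.
g(0) = 0
g′(0) = 2
g′′(0) = -4
g′′′(0) = -8
g^(4)(0) = 0
g^(5)(0) = 288
g^(6)(0) = -2880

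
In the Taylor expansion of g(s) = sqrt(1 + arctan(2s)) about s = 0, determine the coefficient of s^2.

-1/2

Substitute the inner expansion into the outer series and collect powers.
g(0) = 1
g′(0) = 1
g′′(0) = -1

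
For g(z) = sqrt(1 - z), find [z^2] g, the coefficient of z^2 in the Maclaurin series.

-1/8

g(0) = 1
g′(0) = -1/2
g′′(0) = -1/4
Then c_k = g^(k)(0)/k! gives each Taylor coefficient.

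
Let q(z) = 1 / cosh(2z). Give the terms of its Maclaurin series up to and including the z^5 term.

10*z^4/3 - 2*z^2 + 1

Invert the denominator's series and multiply.
[z^0] = 1;  [z^1] = 0;  [z^2] = -2;  [z^3] = 0;  [z^4] = 10/3;  [z^5] = 0.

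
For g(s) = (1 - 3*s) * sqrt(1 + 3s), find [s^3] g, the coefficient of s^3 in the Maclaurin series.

Multiply each power in the prefactor through the base expansion.
[s^0] = 1;  [s^1] = -3/2;  [s^2] = -45/8;  [s^3] = 81/16.

81/16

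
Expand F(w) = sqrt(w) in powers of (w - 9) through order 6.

F(9) = 3
F′(9) = 1/6
F′′(9) = -1/108
F′′′(9) = 1/648
F^(4)(9) = -5/11664
F^(5)(9) = 35/209952
F^(6)(9) = -35/419904
The Taylor polynomial is Σ F^(k)(9)/k! · (w - 9)^k.

-7*(w - 9)^6/60466176 + 7*(w - 9)^5/5038848 - 5*(w - 9)^4/279936 + (w - 9)^3/3888 - (w - 9)^2/216 + (w - 9)/6 + 3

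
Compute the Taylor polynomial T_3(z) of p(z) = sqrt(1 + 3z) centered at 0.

27*z^3/16 - 9*z^2/8 + 3*z/2 + 1

p(0) = 1
p′(0) = 3/2
p′′(0) = -9/4
p′′′(0) = 81/8
The Taylor polynomial is Σ p^(k)(0)/k! · z^k.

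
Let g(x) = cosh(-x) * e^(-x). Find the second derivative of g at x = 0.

2

Take the Cauchy product of the two expansions.
From the series, [x^2] g = 1; multiply by 2! = 2 to get 2.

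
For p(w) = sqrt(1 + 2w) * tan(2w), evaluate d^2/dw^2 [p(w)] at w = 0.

Multiply the two series term by term and collect like powers.
From the series, [w^2] p = 2; multiply by 2! = 2 to get 4.

4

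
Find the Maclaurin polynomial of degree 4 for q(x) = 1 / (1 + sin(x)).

2*x^4/3 - 5*x^3/6 + x^2 - x + 1

Write 1/(1+u) = 1 - u + u^2 - u^3 + ... and substitute the series for u.
q(0) = 1
q′(0) = -1
q′′(0) = 2
q′′′(0) = -5
q^(4)(0) = 16
The Taylor polynomial is Σ q^(k)(0)/k! · x^k.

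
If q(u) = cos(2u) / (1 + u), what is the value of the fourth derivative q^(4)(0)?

-8

Multiply the two series term by term and collect like powers.
From the series, [u^4] q = -1/3; multiply by 4! = 24 to get -8.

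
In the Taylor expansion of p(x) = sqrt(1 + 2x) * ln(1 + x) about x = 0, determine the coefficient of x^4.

Write out both Maclaurin series and multiply, keeping only the needed powers.
p(0) = 0
p′(0) = 1
p′′(0) = 1
p′′′(0) = -4
p^(4)(0) = 20
So c_4 = p^(4)(0)/4! = 5/6.

5/6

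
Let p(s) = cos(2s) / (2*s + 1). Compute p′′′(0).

Expand 1/(denominator) as a geometric series and multiply by the numerator's series.
The coefficient of s^3 in the expansion is -4, so p′′′(0) = 3! * (-4) = -24.

-24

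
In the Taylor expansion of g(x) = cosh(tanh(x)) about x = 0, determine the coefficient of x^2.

1/2

Substitute the inner expansion into the outer series and collect powers.
g(0) = 1
g′(0) = 0
g′′(0) = 1
So c_2 = g′′(0)/2! = 1/2.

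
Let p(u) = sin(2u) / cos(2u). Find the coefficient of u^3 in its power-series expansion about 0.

8/3

Write the quotient as an unknown series and match coefficients against numerator = denominator · series.
p(0) = 0
p′(0) = 2
p′′(0) = 0
p′′′(0) = 16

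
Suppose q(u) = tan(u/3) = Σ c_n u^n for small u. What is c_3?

q(0) = 0
q′(0) = 1/3
q′′(0) = 0
q′′′(0) = 2/27
Then c_k = q^(k)(0)/k! gives each Taylor coefficient.

1/81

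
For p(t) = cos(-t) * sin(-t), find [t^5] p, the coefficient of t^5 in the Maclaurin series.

Write out both Maclaurin series and multiply, keeping only the needed powers.
p(0) = 0
p′(0) = -1
p′′(0) = 0
p′′′(0) = 4
p^(4)(0) = 0
p^(5)(0) = -16
So c_5 = p^(5)(0)/5! = -2/15.

-2/15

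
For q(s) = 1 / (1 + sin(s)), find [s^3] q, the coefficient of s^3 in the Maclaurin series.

Write 1/(1+u) = 1 - u + u^2 - u^3 + ... and substitute the series for u.
q(0) = 1
q′(0) = -1
q′′(0) = 2
q′′′(0) = -5
Then c_k = q^(k)(0)/k! gives each Taylor coefficient.

-5/6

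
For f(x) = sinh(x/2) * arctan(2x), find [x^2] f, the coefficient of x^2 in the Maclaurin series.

Take the Cauchy product of the two expansions.
f(0) = 0
f′(0) = 0
f′′(0) = 2
The Taylor polynomial is Σ f^(k)(0)/k! · x^k.

1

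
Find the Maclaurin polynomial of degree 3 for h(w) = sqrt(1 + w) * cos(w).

Multiply the two series term by term and collect like powers.
h(0) = 1
h′(0) = 1/2
h′′(0) = -5/4
h′′′(0) = -9/8

-3*w^3/16 - 5*w^2/8 + w/2 + 1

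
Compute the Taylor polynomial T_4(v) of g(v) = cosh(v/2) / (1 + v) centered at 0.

Write out both Maclaurin series and multiply, keeping only the needed powers.
g(0) = 1
g′(0) = -1
g′′(0) = 9/4
g′′′(0) = -27/4
g^(4)(0) = 433/16
Dividing each by k! gives the coefficients c_0, ..., c_4.

433*v^4/384 - 9*v^3/8 + 9*v^2/8 - v + 1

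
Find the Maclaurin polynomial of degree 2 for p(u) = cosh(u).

u^2/2 + 1

Compute the successive derivatives at the expansion point and divide by k!.
p(0) = 1
p′(0) = 0
p′′(0) = 1
The Taylor polynomial is Σ p^(k)(0)/k! · u^k.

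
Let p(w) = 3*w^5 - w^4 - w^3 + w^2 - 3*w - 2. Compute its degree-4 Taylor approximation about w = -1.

-16*(w + 1)^4 + 33*(w + 1)^3 - 32*(w + 1)^2 + 11*(w + 1) - 1

[(w + 1)^0] = -1;  [(w + 1)^1] = 11;  [(w + 1)^2] = -32;  [(w + 1)^3] = 33;  [(w + 1)^4] = -16.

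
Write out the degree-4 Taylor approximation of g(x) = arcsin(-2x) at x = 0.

-4*x^3/3 - 2*x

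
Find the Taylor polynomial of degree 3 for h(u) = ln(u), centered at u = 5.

(u - 5)^3/375 - (u - 5)^2/50 + (u - 5)/5 + ln(5)

Differentiate repeatedly and evaluate at the center.
h(5) = ln(5)
h′(5) = 1/5
h′′(5) = -1/25
h′′′(5) = 2/125
Dividing each by k! gives the coefficients c_0, ..., c_3.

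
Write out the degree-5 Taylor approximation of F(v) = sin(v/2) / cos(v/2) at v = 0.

v^5/240 + v^3/24 + v/2

Write the quotient as an unknown series and match coefficients against numerator = denominator · series.
[v^0] = 0;  [v^1] = 1/2;  [v^2] = 0;  [v^3] = 1/24;  [v^4] = 0;  [v^5] = 1/240.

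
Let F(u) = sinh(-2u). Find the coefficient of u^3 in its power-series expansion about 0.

-4/3

F(0) = 0
F′(0) = -2
F′′(0) = 0
F′′′(0) = -8
The Taylor polynomial is Σ F^(k)(0)/k! · u^k.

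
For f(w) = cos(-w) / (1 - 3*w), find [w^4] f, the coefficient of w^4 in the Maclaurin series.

Expand 1/(denominator) as a geometric series and multiply by the numerator's series.
f(0) = 1
f′(0) = 3
f′′(0) = 17
f′′′(0) = 153
f^(4)(0) = 1837
So c_4 = f^(4)(0)/4! = 1837/24.

1837/24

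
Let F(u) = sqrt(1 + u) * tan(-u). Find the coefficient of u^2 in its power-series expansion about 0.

-1/2

Multiply the two series term by term and collect like powers.
F(0) = 0
F′(0) = -1
F′′(0) = -1
The Taylor polynomial is Σ F^(k)(0)/k! · u^k.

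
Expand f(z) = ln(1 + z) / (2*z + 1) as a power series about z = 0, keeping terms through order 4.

Multiply the numerator's expansion by the denominator's geometric series.
f(0) = 0
f′(0) = 1
f′′(0) = -5
f′′′(0) = 32
f^(4)(0) = -262

-131*z^4/12 + 16*z^3/3 - 5*z^2/2 + z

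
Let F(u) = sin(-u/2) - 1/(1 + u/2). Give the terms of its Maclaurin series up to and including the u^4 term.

Add the two expansions coefficient-wise.

-u^4/16 + 7*u^3/48 - u^2/4 - 1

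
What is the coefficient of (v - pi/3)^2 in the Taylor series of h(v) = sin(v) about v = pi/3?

Apply the Taylor formula c_k = f^(k)(a)/k!.
h(pi/3) = sqrt(3)/2
h′(pi/3) = 1/2
h′′(pi/3) = -sqrt(3)/2
Then c_k = h^(k)(pi/3)/k! gives each Taylor coefficient.

-sqrt(3)/4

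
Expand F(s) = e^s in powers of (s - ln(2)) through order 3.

(s - ln(2))^3/3 + (s - ln(2))^2 + 2*(s - ln(2)) + 2

F(ln(2)) = 2
F′(ln(2)) = 2
F′′(ln(2)) = 2
F′′′(ln(2)) = 2
Dividing each by k! gives the coefficients c_0, ..., c_3.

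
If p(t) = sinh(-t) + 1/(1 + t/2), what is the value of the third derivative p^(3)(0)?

Expand each term separately and add.
From the series, [t^3] p = -7/24; multiply by 3! = 6 to get -7/4.

-7/4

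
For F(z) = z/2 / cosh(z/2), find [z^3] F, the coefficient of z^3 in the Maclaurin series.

-1/16

Invert the denominator's series and multiply.
F(0) = 0
F′(0) = 1/2
F′′(0) = 0
F′′′(0) = -3/8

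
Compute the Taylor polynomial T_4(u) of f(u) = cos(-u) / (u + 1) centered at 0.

13*u^4/24 - u^3/2 + u^2/2 - u + 1

Expand 1/(denominator) as a geometric series and multiply by the numerator's series.
f(0) = 1
f′(0) = -1
f′′(0) = 1
f′′′(0) = -3
f^(4)(0) = 13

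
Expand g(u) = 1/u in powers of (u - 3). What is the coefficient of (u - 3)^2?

g(3) = 1/3
g′(3) = -1/9
g′′(3) = 2/27
So c_2 = g′′(3)/2! = 1/27.

1/27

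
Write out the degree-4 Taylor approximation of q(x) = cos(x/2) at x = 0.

x^4/384 - x^2/8 + 1

Use the known series and substitute for the argument.
q(0) = 1
q′(0) = 0
q′′(0) = -1/4
q′′′(0) = 0
q^(4)(0) = 1/16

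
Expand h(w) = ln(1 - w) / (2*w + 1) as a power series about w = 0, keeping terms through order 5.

Use 1/(1 - r) = Σ r^k on the denominator, then take the Cauchy product.
h(0) = 0
h′(0) = -1
h′′(0) = 3
h′′′(0) = -20
h^(4)(0) = 154
h^(5)(0) = -1564

-391*w^5/30 + 77*w^4/12 - 10*w^3/3 + 3*w^2/2 - w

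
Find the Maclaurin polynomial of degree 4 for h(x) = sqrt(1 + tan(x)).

-47*x^4/384 + 11*x^3/48 - x^2/8 + x/2 + 1

Let u equal the inner series; expand the outer function in u and truncate.
[x^0] = 1;  [x^1] = 1/2;  [x^2] = -1/8;  [x^3] = 11/48;  [x^4] = -47/384.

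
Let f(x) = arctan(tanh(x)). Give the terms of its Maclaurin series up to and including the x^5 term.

Substitute the inner expansion into the outer series and collect powers.

2*x^5/3 - 2*x^3/3 + x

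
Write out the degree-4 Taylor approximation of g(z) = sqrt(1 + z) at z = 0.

Apply the Taylor formula c_k = f^(k)(a)/k!.
g(0) = 1
g′(0) = 1/2
g′′(0) = -1/4
g′′′(0) = 3/8
g^(4)(0) = -15/16

-5*z^4/128 + z^3/16 - z^2/8 + z/2 + 1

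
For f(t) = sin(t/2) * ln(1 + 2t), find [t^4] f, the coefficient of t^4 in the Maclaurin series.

Expand each factor separately, then convolve coefficients.

31/24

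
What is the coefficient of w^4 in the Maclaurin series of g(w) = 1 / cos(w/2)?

5/384

Invert the denominator's series and multiply.
g(0) = 1
g′(0) = 0
g′′(0) = 1/4
g′′′(0) = 0
g^(4)(0) = 5/16
So c_4 = g^(4)(0)/4! = 5/384.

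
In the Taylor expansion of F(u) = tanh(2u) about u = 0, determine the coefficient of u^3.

-8/3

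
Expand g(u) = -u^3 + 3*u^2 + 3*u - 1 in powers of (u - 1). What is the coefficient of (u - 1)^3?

g(1) = 4
g′(1) = 6
g′′(1) = 0
g′′′(1) = -6
So c_3 = g′′′(1)/3! = -1.

-1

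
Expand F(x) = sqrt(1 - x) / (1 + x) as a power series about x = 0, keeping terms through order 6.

Expand each factor separately, then convolve coefficients.

1439*x^6/1024 - 365*x^5/256 + 179*x^4/128 - 23*x^3/16 + 11*x^2/8 - 3*x/2 + 1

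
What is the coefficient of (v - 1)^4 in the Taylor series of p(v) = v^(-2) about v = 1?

p(1) = 1
p′(1) = -2
p′′(1) = 6
p′′′(1) = -24
p^(4)(1) = 120
So c_4 = p^(4)(1)/4! = 5.

5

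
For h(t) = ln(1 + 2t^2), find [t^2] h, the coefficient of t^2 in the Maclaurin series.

2

[t^0] = 0;  [t^1] = 0;  [t^2] = 2.
So c_2 = h′′(0)/2! = 2.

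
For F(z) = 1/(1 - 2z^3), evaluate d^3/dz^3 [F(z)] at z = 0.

12

The coefficient of z^3 in the expansion is 2, so F′′′(0) = 3! * (2) = 12.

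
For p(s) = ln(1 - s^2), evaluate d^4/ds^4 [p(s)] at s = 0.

-12

Compute the successive derivatives at the expansion point and divide by k!.
The coefficient of s^4 in the expansion is -1/2, so p^(4)(0) = 4! * (-1/2) = -12.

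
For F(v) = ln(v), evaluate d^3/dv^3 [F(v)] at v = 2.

From the series, [(v - 2)^3] F = 1/24; multiply by 3! = 6 to get 1/4.

1/4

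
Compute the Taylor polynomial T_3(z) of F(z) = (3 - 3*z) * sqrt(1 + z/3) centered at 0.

7*z^3/144 - 13*z^2/24 - 5*z/2 + 3

Multiply each power in the prefactor through the base expansion.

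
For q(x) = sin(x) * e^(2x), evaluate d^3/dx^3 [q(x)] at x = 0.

Expand each factor separately, then convolve coefficients.
The coefficient of x^3 in the expansion is 11/6, so q′′′(0) = 3! * (11/6) = 11.

11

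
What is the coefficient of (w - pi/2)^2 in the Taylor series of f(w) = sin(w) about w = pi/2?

c_2 = f′′(pi/2)/2! = -1/2.

-1/2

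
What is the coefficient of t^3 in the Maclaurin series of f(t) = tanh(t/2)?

f(0) = 0
f′(0) = 1/2
f′′(0) = 0
f′′′(0) = -1/4
Dividing each by k! gives the coefficients c_0, ..., c_3.

-1/24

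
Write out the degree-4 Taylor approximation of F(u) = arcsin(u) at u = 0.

Use the known series and substitute for the argument.
[u^0] = 0;  [u^1] = 1;  [u^2] = 0;  [u^3] = 1/6;  [u^4] = 0.

u^3/6 + u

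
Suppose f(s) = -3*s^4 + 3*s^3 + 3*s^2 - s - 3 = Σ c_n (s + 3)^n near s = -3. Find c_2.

-186

f(-3) = -297
f′(-3) = 386
f′′(-3) = -372
So c_2 = f′′(-3)/2! = -186.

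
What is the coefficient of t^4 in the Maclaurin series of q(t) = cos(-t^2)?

Apply the Taylor formula c_k = f^(k)(a)/k!.
q(0) = 1
q′(0) = 0
q′′(0) = 0
q′′′(0) = 0
q^(4)(0) = -12
So c_4 = q^(4)(0)/4! = -1/2.

-1/2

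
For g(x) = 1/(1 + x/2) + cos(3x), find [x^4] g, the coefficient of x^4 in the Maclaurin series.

55/16

Add the two expansions coefficient-wise.
[x^0] = 2;  [x^1] = -1/2;  [x^2] = -17/4;  [x^3] = -1/8;  [x^4] = 55/16.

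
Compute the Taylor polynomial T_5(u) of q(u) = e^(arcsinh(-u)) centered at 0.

-u^4/8 + u^2/2 - u + 1

Plug the Maclaurin series of the inner function into that of the outer and collect terms.
[u^0] = 1;  [u^1] = -1;  [u^2] = 1/2;  [u^3] = 0;  [u^4] = -1/8;  [u^5] = 0.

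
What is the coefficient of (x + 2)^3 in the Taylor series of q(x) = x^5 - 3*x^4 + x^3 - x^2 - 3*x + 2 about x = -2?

Use the known series and substitute for the argument.
[(x + 2)^0] = -84;  [(x + 2)^1] = 189;  [(x + 2)^2] = -159;  [(x + 2)^3] = 65.

65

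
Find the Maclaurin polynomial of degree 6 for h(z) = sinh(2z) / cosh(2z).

64*z^5/15 - 8*z^3/3 + 2*z

Divide the numerator series by the denominator series (power-series long division).
h(0) = 0
h′(0) = 2
h′′(0) = 0
h′′′(0) = -16
h^(4)(0) = 0
h^(5)(0) = 512
h^(6)(0) = 0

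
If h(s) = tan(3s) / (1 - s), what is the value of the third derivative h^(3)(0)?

Take the Cauchy product of the two expansions.
The coefficient of s^3 in the expansion is 12, so h′′′(0) = 3! * (12) = 72.

72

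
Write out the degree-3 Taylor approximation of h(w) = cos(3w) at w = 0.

h(0) = 1
h′(0) = 0
h′′(0) = -9
h′′′(0) = 0

1 - 9*w^2/2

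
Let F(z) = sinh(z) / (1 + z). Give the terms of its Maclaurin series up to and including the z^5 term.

47*z^5/40 - 7*z^4/6 + 7*z^3/6 - z^2 + z

Write out both Maclaurin series and multiply, keeping only the needed powers.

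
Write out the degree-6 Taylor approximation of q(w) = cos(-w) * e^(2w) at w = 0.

-13*w^6/80 - 19*w^5/60 - 7*w^4/24 + w^3/3 + 3*w^2/2 + 2*w + 1

Take the Cauchy product of the two expansions.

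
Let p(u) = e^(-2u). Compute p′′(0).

Compute the successive derivatives at the expansion point and divide by k!.
From the series, [u^2] p = 2; multiply by 2! = 2 to get 4.

4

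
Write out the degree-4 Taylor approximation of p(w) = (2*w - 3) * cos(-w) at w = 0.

Multiply each power in the prefactor through the base expansion.
p(0) = -3
p′(0) = 2
p′′(0) = 3
p′′′(0) = -6
p^(4)(0) = -3
The Taylor polynomial is Σ p^(k)(0)/k! · w^k.

-w^4/8 - w^3 + 3*w^2/2 + 2*w - 3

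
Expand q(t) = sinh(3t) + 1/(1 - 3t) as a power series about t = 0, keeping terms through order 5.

Combine the two series term by term.
q(0) = 1
q′(0) = 6
q′′(0) = 18
q′′′(0) = 189
q^(4)(0) = 1944
q^(5)(0) = 29403

9801*t^5/40 + 81*t^4 + 63*t^3/2 + 9*t^2 + 6*t + 1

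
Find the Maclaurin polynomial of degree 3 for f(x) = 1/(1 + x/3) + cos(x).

-x^3/27 - 7*x^2/18 - x/3 + 2

Combine the two series term by term.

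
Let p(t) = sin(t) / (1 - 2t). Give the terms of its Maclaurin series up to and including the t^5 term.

Take the Cauchy product of the two expansions.
p(0) = 0
p′(0) = 1
p′′(0) = 4
p′′′(0) = 23
p^(4)(0) = 184
p^(5)(0) = 1841
Then c_k = p^(k)(0)/k! gives each Taylor coefficient.

1841*t^5/120 + 23*t^4/3 + 23*t^3/6 + 2*t^2 + t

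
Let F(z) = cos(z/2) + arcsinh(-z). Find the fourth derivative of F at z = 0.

Add the two expansions coefficient-wise.
The coefficient of z^4 in the expansion is 1/384, so F^(4)(0) = 4! * (1/384) = 1/16.

1/16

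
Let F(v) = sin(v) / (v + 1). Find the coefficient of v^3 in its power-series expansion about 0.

Multiply the numerator's expansion by the denominator's geometric series.
F(0) = 0
F′(0) = 1
F′′(0) = -2
F′′′(0) = 5

5/6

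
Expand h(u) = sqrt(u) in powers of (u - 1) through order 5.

7*(u - 1)^5/256 - 5*(u - 1)^4/128 + (u - 1)^3/16 - (u - 1)^2/8 + (u - 1)/2 + 1

h(1) = 1
h′(1) = 1/2
h′′(1) = -1/4
h′′′(1) = 3/8
h^(4)(1) = -15/16
h^(5)(1) = 105/32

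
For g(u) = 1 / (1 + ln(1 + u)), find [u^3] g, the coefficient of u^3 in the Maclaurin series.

-7/3

Expand as Σ (-1)^k u^k with u equal to the inner function's series.
g(0) = 1
g′(0) = -1
g′′(0) = 3
g′′′(0) = -14
The Taylor polynomial is Σ g^(k)(0)/k! · u^k.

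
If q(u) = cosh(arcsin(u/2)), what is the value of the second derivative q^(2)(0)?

Compose series: expand the inner function first, then feed it into the outer expansion.
From the series, [u^2] q = 1/8; multiply by 2! = 2 to get 1/4.

1/4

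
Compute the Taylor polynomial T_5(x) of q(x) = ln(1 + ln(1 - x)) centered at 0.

-19*x^5/10 - 35*x^4/24 - 7*x^3/6 - x^2 - x

Compose series: expand the inner function first, then feed it into the outer expansion.
q(0) = 0
q′(0) = -1
q′′(0) = -2
q′′′(0) = -7
q^(4)(0) = -35
q^(5)(0) = -228
Then c_k = q^(k)(0)/k! gives each Taylor coefficient.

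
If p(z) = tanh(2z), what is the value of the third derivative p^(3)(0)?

-16

From the series, [z^3] p = -8/3; multiply by 3! = 6 to get -16.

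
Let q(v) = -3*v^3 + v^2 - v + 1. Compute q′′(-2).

38

From the series, [(v + 2)^2] q = 19; multiply by 2! = 2 to get 38.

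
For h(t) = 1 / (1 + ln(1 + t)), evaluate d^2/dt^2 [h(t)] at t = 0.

Write 1/(1+u) = 1 - u + u^2 - u^3 + ... and substitute the series for u.
From the series, [t^2] h = 3/2; multiply by 2! = 2 to get 3.

3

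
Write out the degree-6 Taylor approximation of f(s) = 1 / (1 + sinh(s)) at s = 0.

Write 1/(1+u) = 1 - u + u^2 - u^3 + ... and substitute the series for u.
f(0) = 1
f′(0) = -1
f′′(0) = 2
f′′′(0) = -7
f^(4)(0) = 32
f^(5)(0) = -181
f^(6)(0) = 1232

77*s^6/45 - 181*s^5/120 + 4*s^4/3 - 7*s^3/6 + s^2 - s + 1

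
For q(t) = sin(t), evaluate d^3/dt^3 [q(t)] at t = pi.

From the series, [(t - pi)^3] q = 1/6; multiply by 3! = 6 to get 1.

1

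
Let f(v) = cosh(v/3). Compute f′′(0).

1/9

Use the known series and substitute for the argument.
From the series, [v^2] f = 1/18; multiply by 2! = 2 to get 1/9.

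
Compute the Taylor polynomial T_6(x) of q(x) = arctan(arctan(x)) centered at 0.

Plug the Maclaurin series of the inner function into that of the outer and collect terms.
q(0) = 0
q′(0) = 1
q′′(0) = 0
q′′′(0) = -4
q^(4)(0) = 0
q^(5)(0) = 88
q^(6)(0) = 0

11*x^5/15 - 2*x^3/3 + x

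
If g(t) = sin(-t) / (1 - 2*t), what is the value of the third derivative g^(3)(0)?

Expand 1/(denominator) as a geometric series and multiply by the numerator's series.
The coefficient of t^3 in the expansion is -23/6, so g′′′(0) = 3! * (-23/6) = -23.

-23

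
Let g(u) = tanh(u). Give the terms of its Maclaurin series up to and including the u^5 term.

[u^0] = 0;  [u^1] = 1;  [u^2] = 0;  [u^3] = -1/3;  [u^4] = 0;  [u^5] = 2/15.

2*u^5/15 - u^3/3 + u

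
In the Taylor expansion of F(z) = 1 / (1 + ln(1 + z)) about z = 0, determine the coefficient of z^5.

-347/60

Write 1/(1+u) = 1 - u + u^2 - u^3 + ... and substitute the series for u.
[z^0] = 1;  [z^1] = -1;  [z^2] = 3/2;  [z^3] = -7/3;  [z^4] = 11/3;  [z^5] = -347/60.
So c_5 = F^(5)(0)/5! = -347/60.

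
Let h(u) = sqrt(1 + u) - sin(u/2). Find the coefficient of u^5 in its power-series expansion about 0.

13/480

Combine the two series term by term.
[u^0] = 1;  [u^1] = 0;  [u^2] = -1/8;  [u^3] = 1/12;  [u^4] = -5/128;  [u^5] = 13/480.
So c_5 = h^(5)(0)/5! = 13/480.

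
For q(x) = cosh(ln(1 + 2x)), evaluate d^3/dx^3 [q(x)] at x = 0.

Substitute the inner expansion into the outer series and collect powers.
The coefficient of x^3 in the expansion is -4, so q′′′(0) = 3! * (-4) = -24.

-24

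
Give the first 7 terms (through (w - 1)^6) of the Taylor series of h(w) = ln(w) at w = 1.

-(w - 1)^6/6 + (w - 1)^5/5 - (w - 1)^4/4 + (w - 1)^3/3 - (w - 1)^2/2 + (w - 1)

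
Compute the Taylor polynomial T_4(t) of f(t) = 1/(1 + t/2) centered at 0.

t^4/16 - t^3/8 + t^2/4 - t/2 + 1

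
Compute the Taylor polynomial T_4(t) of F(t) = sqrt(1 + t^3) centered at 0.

Use the known series and substitute for the argument.
F(0) = 1
F′(0) = 0
F′′(0) = 0
F′′′(0) = 3
F^(4)(0) = 0

t^3/2 + 1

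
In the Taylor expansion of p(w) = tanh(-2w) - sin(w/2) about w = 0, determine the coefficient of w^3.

43/16

Add the two expansions coefficient-wise.
p(0) = 0
p′(0) = -5/2
p′′(0) = 0
p′′′(0) = 129/8
Then c_k = p^(k)(0)/k! gives each Taylor coefficient.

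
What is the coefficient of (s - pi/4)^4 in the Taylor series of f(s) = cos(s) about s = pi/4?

[(s - pi/4)^0] = sqrt(2)/2;  [(s - pi/4)^1] = -sqrt(2)/2;  [(s - pi/4)^2] = -sqrt(2)/4;  [(s - pi/4)^3] = sqrt(2)/12;  [(s - pi/4)^4] = sqrt(2)/48.

sqrt(2)/48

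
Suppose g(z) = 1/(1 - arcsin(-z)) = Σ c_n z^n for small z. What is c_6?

83/45

Compose series: expand the inner function first, then feed it into the outer expansion.
g(0) = 1
g′(0) = -1
g′′(0) = 2
g′′′(0) = -7
g^(4)(0) = 32
g^(5)(0) = -189
g^(6)(0) = 1328
So c_6 = g^(6)(0)/6! = 83/45.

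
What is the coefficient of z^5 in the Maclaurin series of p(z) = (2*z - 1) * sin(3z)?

-81/40

Shift and add copies of the series according to the polynomial's terms.
p(0) = 0
p′(0) = -3
p′′(0) = 12
p′′′(0) = 27
p^(4)(0) = -216
p^(5)(0) = -243
The Taylor polynomial is Σ p^(k)(0)/k! · z^k.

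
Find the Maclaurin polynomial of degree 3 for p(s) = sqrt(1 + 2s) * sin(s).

Multiply the two series term by term and collect like powers.

-2*s^3/3 + s^2 + s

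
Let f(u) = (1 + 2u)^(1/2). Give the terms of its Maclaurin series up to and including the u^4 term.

-5*u^4/8 + u^3/2 - u^2/2 + u + 1

[u^0] = 1;  [u^1] = 1;  [u^2] = -1/2;  [u^3] = 1/2;  [u^4] = -5/8.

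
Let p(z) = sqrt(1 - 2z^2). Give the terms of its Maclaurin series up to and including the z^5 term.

-z^4/2 - z^2 + 1

p(0) = 1
p′(0) = 0
p′′(0) = -2
p′′′(0) = 0
p^(4)(0) = -12
p^(5)(0) = 0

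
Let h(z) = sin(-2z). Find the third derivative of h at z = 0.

Compute the successive derivatives at the expansion point and divide by k!.
The coefficient of z^3 in the expansion is 4/3, so h′′′(0) = 3! * (4/3) = 8.

8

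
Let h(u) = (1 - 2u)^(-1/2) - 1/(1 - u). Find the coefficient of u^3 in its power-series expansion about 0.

3/2

Expand each term separately and add.
h(0) = 0
h′(0) = 0
h′′(0) = 1
h′′′(0) = 9
So c_3 = h′′′(0)/3! = 3/2.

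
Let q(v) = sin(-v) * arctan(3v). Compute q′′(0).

Take the Cauchy product of the two expansions.
The coefficient of v^2 in the expansion is -3, so q′′(0) = 2! * (-3) = -6.

-6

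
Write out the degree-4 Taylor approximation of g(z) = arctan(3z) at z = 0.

g(0) = 0
g′(0) = 3
g′′(0) = 0
g′′′(0) = -54
g^(4)(0) = 0

-9*z^3 + 3*z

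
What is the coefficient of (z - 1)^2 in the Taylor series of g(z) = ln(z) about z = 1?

-1/2

[(z - 1)^0] = 0;  [(z - 1)^1] = 1;  [(z - 1)^2] = -1/2.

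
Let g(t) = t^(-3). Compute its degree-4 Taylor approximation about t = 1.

15*(t - 1)^4 - 10*(t - 1)^3 + 6*(t - 1)^2 - 3*(t - 1) + 1

[(t - 1)^0] = 1;  [(t - 1)^1] = -3;  [(t - 1)^2] = 6;  [(t - 1)^3] = -10;  [(t - 1)^4] = 15.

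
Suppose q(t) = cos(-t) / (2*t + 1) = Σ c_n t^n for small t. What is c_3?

Expand 1/(denominator) as a geometric series and multiply by the numerator's series.
[t^0] = 1;  [t^1] = -2;  [t^2] = 7/2;  [t^3] = -7.

-7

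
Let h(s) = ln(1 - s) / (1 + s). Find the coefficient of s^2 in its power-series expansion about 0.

Expand each factor separately, then convolve coefficients.
h(0) = 0
h′(0) = -1
h′′(0) = 1
Dividing each by k! gives the coefficients c_0, ..., c_2.

1/2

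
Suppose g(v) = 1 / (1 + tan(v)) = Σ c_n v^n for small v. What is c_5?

-32/15

Expand as Σ (-1)^k u^k with u equal to the inner function's series.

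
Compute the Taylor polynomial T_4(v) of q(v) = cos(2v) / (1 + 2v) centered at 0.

26*v^4/3 - 4*v^3 + 2*v^2 - 2*v + 1

Take the Cauchy product of the two expansions.
[v^0] = 1;  [v^1] = -2;  [v^2] = 2;  [v^3] = -4;  [v^4] = 26/3.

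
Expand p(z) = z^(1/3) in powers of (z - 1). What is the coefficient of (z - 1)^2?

-1/9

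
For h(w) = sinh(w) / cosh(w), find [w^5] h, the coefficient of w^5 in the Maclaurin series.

2/15

Invert the denominator's series and multiply.
h(0) = 0
h′(0) = 1
h′′(0) = 0
h′′′(0) = -2
h^(4)(0) = 0
h^(5)(0) = 16
So c_5 = h^(5)(0)/5! = 2/15.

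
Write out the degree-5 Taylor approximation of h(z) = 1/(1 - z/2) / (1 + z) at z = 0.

-21*z^5/32 + 11*z^4/16 - 5*z^3/8 + 3*z^2/4 - z/2 + 1

Write out both Maclaurin series and multiply, keeping only the needed powers.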